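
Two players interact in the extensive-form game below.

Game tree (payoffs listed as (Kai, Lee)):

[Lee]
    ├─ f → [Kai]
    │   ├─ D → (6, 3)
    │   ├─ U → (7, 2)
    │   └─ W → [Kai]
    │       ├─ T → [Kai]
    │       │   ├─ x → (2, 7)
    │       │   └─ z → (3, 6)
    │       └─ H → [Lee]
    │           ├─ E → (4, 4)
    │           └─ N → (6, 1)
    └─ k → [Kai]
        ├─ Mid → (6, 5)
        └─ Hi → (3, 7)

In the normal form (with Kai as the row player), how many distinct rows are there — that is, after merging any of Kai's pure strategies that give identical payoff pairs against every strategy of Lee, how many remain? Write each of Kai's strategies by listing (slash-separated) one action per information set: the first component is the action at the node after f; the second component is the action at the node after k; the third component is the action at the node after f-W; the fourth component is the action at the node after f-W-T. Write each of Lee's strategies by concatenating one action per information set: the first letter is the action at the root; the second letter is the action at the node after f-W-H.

10

Kai has 24 pure strategies: D/Mid/T/x, D/Mid/T/z, D/Mid/H/x, D/Mid/H/z, D/Hi/T/x, D/Hi/T/z, D/Hi/H/x, D/Hi/H/z, U/Mid/T/x, U/Mid/T/z, U/Mid/H/x, U/Mid/H/z, U/Hi/T/x, U/Hi/T/z, U/Hi/H/x, U/Hi/H/z, W/Mid/T/x, W/Mid/T/z, W/Mid/H/x, W/Mid/H/z, W/Hi/T/x, W/Hi/T/z, W/Hi/H/x, W/Hi/H/z. Columns: fE, fN, kE, kN.
{D/Mid/T/x, D/Mid/T/z, D/Mid/H/x, D/Mid/H/z} → row (6,3) (6,3) (6,5) (6,5)
{D/Hi/T/x, D/Hi/T/z, D/Hi/H/x, D/Hi/H/z} → row (6,3) (6,3) (3,7) (3,7)
{U/Mid/T/x, U/Mid/T/z, U/Mid/H/x, U/Mid/H/z} → row (7,2) (7,2) (6,5) (6,5)
{U/Hi/T/x, U/Hi/T/z, U/Hi/H/x, U/Hi/H/z} → row (7,2) (7,2) (3,7) (3,7)
{W/Mid/T/x} → row (2,7) (2,7) (6,5) (6,5)
{W/Mid/T/z} → row (3,6) (3,6) (6,5) (6,5)
{W/Mid/H/x, W/Mid/H/z} → row (4,4) (6,1) (6,5) (6,5)
{W/Hi/T/x} → row (2,7) (2,7) (3,7) (3,7)
{W/Hi/T/z} → row (3,6) (3,6) (3,7) (3,7)
{W/Hi/H/x, W/Hi/H/z} → row (4,4) (6,1) (3,7) (3,7)
That's 10 distinct rows out of 24 strategies.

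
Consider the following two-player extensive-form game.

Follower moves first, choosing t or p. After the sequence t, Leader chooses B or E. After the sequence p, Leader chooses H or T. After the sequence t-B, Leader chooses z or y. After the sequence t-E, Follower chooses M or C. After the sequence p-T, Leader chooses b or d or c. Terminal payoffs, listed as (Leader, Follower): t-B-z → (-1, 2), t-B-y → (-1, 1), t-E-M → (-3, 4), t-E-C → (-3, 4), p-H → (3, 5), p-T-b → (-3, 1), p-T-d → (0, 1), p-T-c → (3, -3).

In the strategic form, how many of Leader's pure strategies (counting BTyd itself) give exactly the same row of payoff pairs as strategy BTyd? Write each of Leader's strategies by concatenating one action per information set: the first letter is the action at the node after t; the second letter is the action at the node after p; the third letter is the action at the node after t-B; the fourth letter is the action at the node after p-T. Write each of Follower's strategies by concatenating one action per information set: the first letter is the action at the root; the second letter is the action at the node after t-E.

Row for BTyd (columns tM, tC, pM, pC): (-1,1) (-1,1) (0,1) (0,1).
Every one of Leader's information sets is on the play path for some reply by Follower when Leader follows BTyd.
Changing the action at any of them therefore changes at least one column, so only BTyd itself gives this row.

1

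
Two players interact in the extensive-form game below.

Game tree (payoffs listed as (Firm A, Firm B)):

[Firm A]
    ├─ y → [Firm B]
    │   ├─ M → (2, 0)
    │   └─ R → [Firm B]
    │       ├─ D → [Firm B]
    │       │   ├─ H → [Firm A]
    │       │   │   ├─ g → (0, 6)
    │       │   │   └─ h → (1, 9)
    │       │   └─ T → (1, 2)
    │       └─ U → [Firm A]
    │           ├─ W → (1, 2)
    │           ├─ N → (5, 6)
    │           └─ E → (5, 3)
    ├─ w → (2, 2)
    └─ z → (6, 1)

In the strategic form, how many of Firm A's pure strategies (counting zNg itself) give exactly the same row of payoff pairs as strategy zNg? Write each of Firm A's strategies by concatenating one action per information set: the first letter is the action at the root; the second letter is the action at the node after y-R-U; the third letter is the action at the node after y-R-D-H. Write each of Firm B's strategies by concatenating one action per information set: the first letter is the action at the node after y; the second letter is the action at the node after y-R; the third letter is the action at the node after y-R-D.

6

Row for zNg (columns MDH, MDT, MUH, MUT, RDH, RDT, RUH, RUT): (6,1) (6,1) (6,1) (6,1) (6,1) (6,1) (6,1) (6,1).
Under zNg, Firm A's choice at the node after y-R-U and at the node after y-R-D-H can never be reached regardless of what Firm B does, so varying those choices leaves every outcome unchanged.
Holding the reachable choices fixed and varying the unreachable ones freely already gives 3 × 2 = 6 equivalent strategies.
No other strategy reproduces this row, so those 6 are the full class: zWg, zWh, zNg, zNh, zEg, zEh.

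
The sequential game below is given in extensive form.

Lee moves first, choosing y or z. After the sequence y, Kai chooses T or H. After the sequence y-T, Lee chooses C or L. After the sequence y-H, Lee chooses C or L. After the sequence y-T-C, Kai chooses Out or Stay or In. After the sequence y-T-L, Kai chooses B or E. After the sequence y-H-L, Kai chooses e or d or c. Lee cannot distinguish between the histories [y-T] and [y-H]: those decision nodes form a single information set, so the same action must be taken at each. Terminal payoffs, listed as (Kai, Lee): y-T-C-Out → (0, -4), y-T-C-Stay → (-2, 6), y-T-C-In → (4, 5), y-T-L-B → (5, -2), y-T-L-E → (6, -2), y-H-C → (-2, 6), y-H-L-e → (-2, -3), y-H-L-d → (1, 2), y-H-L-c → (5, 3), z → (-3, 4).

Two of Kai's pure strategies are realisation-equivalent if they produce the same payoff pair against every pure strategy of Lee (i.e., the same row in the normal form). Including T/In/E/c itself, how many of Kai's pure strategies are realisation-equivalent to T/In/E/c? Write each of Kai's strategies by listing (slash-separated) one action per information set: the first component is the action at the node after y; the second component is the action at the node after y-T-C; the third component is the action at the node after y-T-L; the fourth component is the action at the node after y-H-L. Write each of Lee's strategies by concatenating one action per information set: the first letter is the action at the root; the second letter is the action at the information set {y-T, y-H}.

3

Row for T/In/E/c (columns yC, yL, zC, zL): (4,5) (6,-2) (-3,4) (-3,4).
Under T/In/E/c, Kai's choice at the node after y-H-L can never be reached regardless of what Lee does, so varying those choices leaves every outcome unchanged.
Holding the reachable choices fixed and varying the unreachable one freely already gives 3 equivalent strategies.
No other strategy reproduces this row, so those 3 are the full class: T/In/E/e, T/In/E/d, T/In/E/c.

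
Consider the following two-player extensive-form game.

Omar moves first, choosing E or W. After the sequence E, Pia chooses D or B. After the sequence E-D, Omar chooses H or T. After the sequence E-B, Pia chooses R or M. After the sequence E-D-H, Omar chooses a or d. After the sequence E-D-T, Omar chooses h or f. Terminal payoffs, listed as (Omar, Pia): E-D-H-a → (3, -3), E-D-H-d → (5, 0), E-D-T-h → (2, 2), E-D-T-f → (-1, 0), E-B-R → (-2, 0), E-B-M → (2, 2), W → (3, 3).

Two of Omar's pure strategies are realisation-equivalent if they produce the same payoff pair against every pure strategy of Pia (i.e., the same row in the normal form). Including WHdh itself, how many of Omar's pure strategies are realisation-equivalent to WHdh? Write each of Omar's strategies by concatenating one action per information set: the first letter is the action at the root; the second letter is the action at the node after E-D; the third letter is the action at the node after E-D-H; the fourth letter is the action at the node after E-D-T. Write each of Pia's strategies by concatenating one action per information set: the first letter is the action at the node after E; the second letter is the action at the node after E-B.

8

Row for WHdh (columns DR, DM, BR, BM): (3,3) (3,3) (3,3) (3,3).
Under WHdh, Omar's choice at the node after E-D and at the node after E-D-H and at the node after E-D-T can never be reached regardless of what Pia does, so varying those choices leaves every outcome unchanged.
Holding the reachable choices fixed and varying the unreachable ones freely already gives 2 × 2 × 2 = 8 equivalent strategies.
No other strategy reproduces this row, so those 8 are the full class: WHah, WHaf, WHdh, WHdf, WTah, WTaf, WTdh, WTdf.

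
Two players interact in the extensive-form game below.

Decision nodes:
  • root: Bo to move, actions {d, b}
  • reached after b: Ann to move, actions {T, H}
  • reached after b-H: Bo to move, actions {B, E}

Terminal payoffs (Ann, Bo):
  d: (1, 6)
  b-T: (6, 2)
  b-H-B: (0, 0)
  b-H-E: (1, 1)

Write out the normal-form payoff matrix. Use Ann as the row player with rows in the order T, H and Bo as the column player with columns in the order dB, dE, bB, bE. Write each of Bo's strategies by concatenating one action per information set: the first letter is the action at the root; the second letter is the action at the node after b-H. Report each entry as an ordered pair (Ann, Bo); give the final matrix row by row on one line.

T: (1,6) (1,6) (6,2) (6,2) | H: (1,6) (1,6) (0,0) (1,1)

Row T: dB→(1,6), dE→(1,6), bB→(6,2), bE→(6,2)
Row H: dB→(1,6), dE→(1,6), bB→(0,0), bE→(1,1)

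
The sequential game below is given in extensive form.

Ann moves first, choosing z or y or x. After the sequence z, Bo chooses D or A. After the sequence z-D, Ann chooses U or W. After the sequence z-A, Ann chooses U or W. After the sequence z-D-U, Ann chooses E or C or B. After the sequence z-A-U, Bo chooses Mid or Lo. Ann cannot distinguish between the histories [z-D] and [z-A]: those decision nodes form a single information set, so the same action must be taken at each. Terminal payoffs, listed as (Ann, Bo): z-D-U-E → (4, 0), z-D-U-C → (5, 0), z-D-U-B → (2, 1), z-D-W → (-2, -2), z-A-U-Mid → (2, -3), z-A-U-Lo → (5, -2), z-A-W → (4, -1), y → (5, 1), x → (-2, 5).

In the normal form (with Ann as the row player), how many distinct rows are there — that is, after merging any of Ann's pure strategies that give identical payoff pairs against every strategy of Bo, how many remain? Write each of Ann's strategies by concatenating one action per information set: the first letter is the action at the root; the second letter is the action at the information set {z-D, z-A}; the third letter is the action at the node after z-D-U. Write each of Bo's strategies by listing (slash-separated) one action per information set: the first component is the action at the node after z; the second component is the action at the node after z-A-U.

Ann has 18 pure strategies: zUE, zUC, zUB, zWE, zWC, zWB, yUE, yUC, yUB, yWE, yWC, yWB, xUE, xUC, xUB, xWE, xWC, xWB. Columns: D/Mid, D/Lo, A/Mid, A/Lo.
{zUE} → row (4,0) (4,0) (2,-3) (5,-2)
{zUC} → row (5,0) (5,0) (2,-3) (5,-2)
{zUB} → row (2,1) (2,1) (2,-3) (5,-2)
{zWE, zWC, zWB} → row (-2,-2) (-2,-2) (4,-1) (4,-1)
{yUE, yUC, yUB, yWE, yWC, yWB} → row (5,1) (5,1) (5,1) (5,1)
{xUE, xUC, xUB, xWE, xWC, xWB} → row (-2,5) (-2,5) (-2,5) (-2,5)
That's 6 distinct rows out of 18 strategies.

6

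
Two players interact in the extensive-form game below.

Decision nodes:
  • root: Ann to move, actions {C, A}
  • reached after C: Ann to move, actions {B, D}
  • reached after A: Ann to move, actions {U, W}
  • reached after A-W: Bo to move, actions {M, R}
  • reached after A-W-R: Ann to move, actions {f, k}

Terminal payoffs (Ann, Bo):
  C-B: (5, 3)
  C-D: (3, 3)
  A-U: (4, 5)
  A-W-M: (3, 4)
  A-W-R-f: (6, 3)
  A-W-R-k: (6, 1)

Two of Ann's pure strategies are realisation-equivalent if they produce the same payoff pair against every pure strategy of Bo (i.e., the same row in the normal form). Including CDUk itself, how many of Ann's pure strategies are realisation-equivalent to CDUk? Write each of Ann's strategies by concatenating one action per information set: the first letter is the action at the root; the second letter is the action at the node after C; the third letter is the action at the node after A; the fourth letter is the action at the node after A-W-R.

4

Row for CDUk (columns M, R): (3,3) (3,3).
Under CDUk, Ann's choice at the node after A and at the node after A-W-R can never be reached regardless of what Bo does, so varying those choices leaves every outcome unchanged.
Holding the reachable choices fixed and varying the unreachable ones freely already gives 2 × 2 = 4 equivalent strategies.
No other strategy reproduces this row, so those 4 are the full class: CDUf, CDUk, CDWf, CDWk.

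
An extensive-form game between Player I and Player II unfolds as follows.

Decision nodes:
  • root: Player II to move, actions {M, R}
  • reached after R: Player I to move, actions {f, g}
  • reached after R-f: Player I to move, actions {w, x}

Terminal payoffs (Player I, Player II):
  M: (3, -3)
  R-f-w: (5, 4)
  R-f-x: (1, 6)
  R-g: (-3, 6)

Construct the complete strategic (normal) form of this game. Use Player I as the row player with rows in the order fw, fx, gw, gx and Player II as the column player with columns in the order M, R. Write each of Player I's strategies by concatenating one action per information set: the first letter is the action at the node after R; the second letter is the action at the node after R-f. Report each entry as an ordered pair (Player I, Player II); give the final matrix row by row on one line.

            M        R
  fw   (3,-3)    (5,4)
  fx   (3,-3)    (1,6)
  gw   (3,-3)   (-3,6)
  gx   (3,-3)   (-3,6)

fw: (3,-3) (5,4) | fx: (3,-3) (1,6) | gw: (3,-3) (-3,6) | gx: (3,-3) (-3,6)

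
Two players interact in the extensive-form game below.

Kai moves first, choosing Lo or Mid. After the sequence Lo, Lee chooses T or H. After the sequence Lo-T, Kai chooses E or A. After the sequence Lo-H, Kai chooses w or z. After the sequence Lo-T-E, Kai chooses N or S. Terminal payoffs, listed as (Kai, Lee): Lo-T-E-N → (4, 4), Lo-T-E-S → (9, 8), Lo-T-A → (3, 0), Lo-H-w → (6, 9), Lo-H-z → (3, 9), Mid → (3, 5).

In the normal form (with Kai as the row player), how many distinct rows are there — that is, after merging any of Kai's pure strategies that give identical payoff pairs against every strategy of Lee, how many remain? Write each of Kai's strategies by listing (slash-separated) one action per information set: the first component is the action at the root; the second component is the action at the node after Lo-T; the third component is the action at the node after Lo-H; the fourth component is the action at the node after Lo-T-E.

7

Kai has 16 pure strategies: Lo/E/w/N, Lo/E/w/S, Lo/E/z/N, Lo/E/z/S, Lo/A/w/N, Lo/A/w/S, Lo/A/z/N, Lo/A/z/S, Mid/E/w/N, Mid/E/w/S, Mid/E/z/N, Mid/E/z/S, Mid/A/w/N, Mid/A/w/S, Mid/A/z/N, Mid/A/z/S. Columns: T, H.
{Lo/E/w/N} → row (4,4) (6,9)
{Lo/E/w/S} → row (9,8) (6,9)
{Lo/E/z/N} → row (4,4) (3,9)
{Lo/E/z/S} → row (9,8) (3,9)
{Lo/A/w/N, Lo/A/w/S} → row (3,0) (6,9)
{Lo/A/z/N, Lo/A/z/S} → row (3,0) (3,9)
{Mid/E/w/N, Mid/E/w/S, Mid/E/z/N, Mid/E/z/S, Mid/A/w/N, Mid/A/w/S, Mid/A/z/N, Mid/A/z/S} → row (3,5) (3,5)
That's 7 distinct rows out of 16 strategies.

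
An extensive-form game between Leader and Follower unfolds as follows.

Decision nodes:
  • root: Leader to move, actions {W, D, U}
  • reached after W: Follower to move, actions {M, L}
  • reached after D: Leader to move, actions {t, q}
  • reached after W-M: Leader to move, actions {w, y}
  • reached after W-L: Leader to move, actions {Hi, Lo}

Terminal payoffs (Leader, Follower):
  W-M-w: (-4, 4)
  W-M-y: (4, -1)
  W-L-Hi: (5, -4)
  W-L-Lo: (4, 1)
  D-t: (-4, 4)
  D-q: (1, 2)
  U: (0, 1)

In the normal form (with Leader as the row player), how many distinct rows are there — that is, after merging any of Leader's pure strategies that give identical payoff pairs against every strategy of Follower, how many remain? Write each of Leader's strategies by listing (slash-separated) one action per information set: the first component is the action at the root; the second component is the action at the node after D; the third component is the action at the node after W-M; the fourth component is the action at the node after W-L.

7

Leader has 24 pure strategies: W/t/w/Hi, W/t/w/Lo, W/t/y/Hi, W/t/y/Lo, W/q/w/Hi, W/q/w/Lo, W/q/y/Hi, W/q/y/Lo, D/t/w/Hi, D/t/w/Lo, D/t/y/Hi, D/t/y/Lo, D/q/w/Hi, D/q/w/Lo, D/q/y/Hi, D/q/y/Lo, U/t/w/Hi, U/t/w/Lo, U/t/y/Hi, U/t/y/Lo, U/q/w/Hi, U/q/w/Lo, U/q/y/Hi, U/q/y/Lo. Columns: M, L.
{W/t/w/Hi, W/q/w/Hi} → row (-4,4) (5,-4)
{W/t/w/Lo, W/q/w/Lo} → row (-4,4) (4,1)
{W/t/y/Hi, W/q/y/Hi} → row (4,-1) (5,-4)
{W/t/y/Lo, W/q/y/Lo} → row (4,-1) (4,1)
{D/t/w/Hi, D/t/w/Lo, D/t/y/Hi, D/t/y/Lo} → row (-4,4) (-4,4)
{D/q/w/Hi, D/q/w/Lo, D/q/y/Hi, D/q/y/Lo} → row (1,2) (1,2)
{U/t/w/Hi, U/t/w/Lo, U/t/y/Hi, U/t/y/Lo, U/q/w/Hi, U/q/w/Lo, U/q/y/Hi, U/q/y/Lo} → row (0,1) (0,1)
That's 7 distinct rows out of 24 strategies.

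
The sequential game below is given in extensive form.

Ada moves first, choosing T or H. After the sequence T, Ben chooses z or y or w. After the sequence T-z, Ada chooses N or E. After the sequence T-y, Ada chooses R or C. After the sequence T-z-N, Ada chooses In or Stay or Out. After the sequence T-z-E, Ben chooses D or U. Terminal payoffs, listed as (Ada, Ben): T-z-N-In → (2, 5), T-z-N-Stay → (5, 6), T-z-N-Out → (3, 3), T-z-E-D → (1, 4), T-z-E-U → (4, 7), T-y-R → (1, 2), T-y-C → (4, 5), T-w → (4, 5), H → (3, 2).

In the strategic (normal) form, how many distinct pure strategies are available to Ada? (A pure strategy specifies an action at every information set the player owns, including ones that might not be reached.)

24

Ada owns the root with actions {T, H} — two choices.
Ada owns the node after T-z with actions {N, E} — two choices.
Ada owns the node after T-y with actions {R, C} — two choices.
Ada owns the node after T-z-N with actions {In, Stay, Out} — three choices.
A pure strategy fixes one action at each information set independently, so the count is the product 2 × 2 × 2 × 3 = 24.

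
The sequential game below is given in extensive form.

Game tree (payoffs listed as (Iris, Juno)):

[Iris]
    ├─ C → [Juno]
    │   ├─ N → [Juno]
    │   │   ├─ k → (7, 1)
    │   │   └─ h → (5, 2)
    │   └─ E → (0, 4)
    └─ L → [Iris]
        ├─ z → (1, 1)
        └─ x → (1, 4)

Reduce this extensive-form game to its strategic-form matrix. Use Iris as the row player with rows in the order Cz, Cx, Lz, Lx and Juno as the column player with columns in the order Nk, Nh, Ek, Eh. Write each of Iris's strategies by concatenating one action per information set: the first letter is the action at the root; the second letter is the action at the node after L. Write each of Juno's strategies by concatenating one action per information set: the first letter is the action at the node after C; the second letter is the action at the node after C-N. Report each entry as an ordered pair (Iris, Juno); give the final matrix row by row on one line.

Cz: (7,1) (5,2) (0,4) (0,4) | Cx: (7,1) (5,2) (0,4) (0,4) | Lz: (1,1) (1,1) (1,1) (1,1) | Lx: (1,4) (1,4) (1,4) (1,4)

           Nk       Nh       Ek       Eh
  Cz    (7,1)    (5,2)    (0,4)    (0,4)
  Cx    (7,1)    (5,2)    (0,4)    (0,4)
  Lz    (1,1)    (1,1)    (1,1)    (1,1)
  Lx    (1,4)    (1,4)    (1,4)    (1,4)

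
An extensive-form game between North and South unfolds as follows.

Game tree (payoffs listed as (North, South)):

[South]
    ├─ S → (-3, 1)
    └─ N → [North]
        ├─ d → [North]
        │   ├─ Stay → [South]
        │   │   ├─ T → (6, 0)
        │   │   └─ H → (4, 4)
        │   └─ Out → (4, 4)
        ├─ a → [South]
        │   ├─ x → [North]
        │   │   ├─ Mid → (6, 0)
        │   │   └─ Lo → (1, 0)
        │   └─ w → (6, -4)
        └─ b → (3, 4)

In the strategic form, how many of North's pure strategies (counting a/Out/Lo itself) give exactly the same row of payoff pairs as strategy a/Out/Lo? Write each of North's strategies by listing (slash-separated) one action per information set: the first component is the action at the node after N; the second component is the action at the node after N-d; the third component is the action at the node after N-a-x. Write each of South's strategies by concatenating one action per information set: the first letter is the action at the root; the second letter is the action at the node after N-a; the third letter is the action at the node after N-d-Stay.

2

Row for a/Out/Lo (columns SxT, SxH, SwT, SwH, NxT, NxH, NwT, NwH): (-3,1) (-3,1) (-3,1) (-3,1) (1,0) (1,0) (6,-4) (6,-4).
Under a/Out/Lo, North's choice at the node after N-d can never be reached regardless of what South does, so varying those choices leaves every outcome unchanged.
Holding the reachable choices fixed and varying the unreachable one freely already gives 2 equivalent strategies.
No other strategy reproduces this row, so those 2 are the full class: a/Stay/Lo, a/Out/Lo.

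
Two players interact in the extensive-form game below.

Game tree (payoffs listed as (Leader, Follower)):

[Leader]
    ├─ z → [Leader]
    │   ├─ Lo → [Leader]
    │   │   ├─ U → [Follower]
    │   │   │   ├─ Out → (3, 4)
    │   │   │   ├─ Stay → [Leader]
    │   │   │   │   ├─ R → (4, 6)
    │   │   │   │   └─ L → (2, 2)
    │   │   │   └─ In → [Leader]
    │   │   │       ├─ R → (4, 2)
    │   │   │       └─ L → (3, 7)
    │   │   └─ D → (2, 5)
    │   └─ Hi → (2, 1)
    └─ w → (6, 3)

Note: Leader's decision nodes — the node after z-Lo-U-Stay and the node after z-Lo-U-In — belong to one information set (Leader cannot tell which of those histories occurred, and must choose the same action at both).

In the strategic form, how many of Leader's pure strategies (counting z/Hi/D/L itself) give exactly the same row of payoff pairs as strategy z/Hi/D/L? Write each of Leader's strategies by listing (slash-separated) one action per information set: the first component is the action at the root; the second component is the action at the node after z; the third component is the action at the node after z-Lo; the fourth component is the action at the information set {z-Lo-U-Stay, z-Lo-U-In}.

Row for z/Hi/D/L (columns Out, Stay, In): (2,1) (2,1) (2,1).
Under z/Hi/D/L, Leader's choice at the node after z-Lo and at the information set {z-Lo-U-Stay, z-Lo-U-In} can never be reached regardless of what Follower does, so varying those choices leaves every outcome unchanged.
Holding the reachable choices fixed and varying the unreachable ones freely already gives 2 × 2 = 4 equivalent strategies.
No other strategy reproduces this row, so those 4 are the full class: z/Hi/U/R, z/Hi/U/L, z/Hi/D/R, z/Hi/D/L.

4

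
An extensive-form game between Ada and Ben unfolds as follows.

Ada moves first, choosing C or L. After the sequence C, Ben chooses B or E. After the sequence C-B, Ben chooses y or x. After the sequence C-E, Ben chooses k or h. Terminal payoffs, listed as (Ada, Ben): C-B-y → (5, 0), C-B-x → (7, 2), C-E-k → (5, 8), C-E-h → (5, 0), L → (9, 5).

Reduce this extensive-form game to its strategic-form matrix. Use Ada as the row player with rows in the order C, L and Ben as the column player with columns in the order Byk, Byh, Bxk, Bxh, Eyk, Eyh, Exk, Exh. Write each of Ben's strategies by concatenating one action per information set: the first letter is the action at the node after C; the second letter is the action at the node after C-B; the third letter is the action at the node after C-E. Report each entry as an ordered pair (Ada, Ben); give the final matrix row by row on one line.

C: (5,0) (5,0) (7,2) (7,2) (5,8) (5,0) (5,8) (5,0) | L: (9,5) (9,5) (9,5) (9,5) (9,5) (9,5) (9,5) (9,5)

Row C: Byk→(5,0), Byh→(5,0), Bxk→(7,2), Bxh→(7,2), Eyk→(5,8), Eyh→(5,0), Exk→(5,8), Exh→(5,0)
Row L: Byk→(9,5), Byh→(9,5), Bxk→(9,5), Bxh→(9,5), Eyk→(9,5), Eyh→(9,5), Exk→(9,5), Exh→(9,5)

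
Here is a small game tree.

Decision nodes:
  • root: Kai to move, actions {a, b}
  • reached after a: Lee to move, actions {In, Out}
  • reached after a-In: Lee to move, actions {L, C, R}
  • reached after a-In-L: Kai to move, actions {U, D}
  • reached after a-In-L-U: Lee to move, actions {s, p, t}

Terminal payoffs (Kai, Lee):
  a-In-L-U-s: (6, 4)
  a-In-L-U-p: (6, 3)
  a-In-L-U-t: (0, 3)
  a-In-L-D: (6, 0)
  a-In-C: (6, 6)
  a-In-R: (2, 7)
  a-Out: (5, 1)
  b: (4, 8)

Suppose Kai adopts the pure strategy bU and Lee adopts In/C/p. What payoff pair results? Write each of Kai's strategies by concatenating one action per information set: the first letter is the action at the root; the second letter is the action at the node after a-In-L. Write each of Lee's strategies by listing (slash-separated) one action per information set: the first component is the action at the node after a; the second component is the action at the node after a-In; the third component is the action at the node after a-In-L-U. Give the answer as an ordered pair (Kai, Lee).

Trace the play path from the root:
  Kai plays b
→ terminal payoff (4, 8).
(Kai's choice at the node after a-In-L is never reached on this path, so it doesn't affect the outcome.)

(4, 8)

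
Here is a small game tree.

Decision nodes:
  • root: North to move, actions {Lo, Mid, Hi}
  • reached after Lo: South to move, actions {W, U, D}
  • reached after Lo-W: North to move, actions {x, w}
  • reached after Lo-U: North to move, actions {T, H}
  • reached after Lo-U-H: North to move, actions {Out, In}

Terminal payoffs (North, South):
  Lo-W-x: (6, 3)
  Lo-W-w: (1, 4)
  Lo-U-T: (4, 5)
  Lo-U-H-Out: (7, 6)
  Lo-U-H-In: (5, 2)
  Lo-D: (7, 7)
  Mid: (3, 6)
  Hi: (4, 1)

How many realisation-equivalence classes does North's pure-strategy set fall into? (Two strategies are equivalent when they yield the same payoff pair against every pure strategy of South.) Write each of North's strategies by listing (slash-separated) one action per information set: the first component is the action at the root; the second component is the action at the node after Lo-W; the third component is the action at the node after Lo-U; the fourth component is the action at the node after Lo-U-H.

8

North has 24 pure strategies: Lo/x/T/Out, Lo/x/T/In, Lo/x/H/Out, Lo/x/H/In, Lo/w/T/Out, Lo/w/T/In, Lo/w/H/Out, Lo/w/H/In, Mid/x/T/Out, Mid/x/T/In, Mid/x/H/Out, Mid/x/H/In, Mid/w/T/Out, Mid/w/T/In, Mid/w/H/Out, Mid/w/H/In, Hi/x/T/Out, Hi/x/T/In, Hi/x/H/Out, Hi/x/H/In, Hi/w/T/Out, Hi/w/T/In, Hi/w/H/Out, Hi/w/H/In. Columns: W, U, D.
{Lo/x/T/Out, Lo/x/T/In} → row (6,3) (4,5) (7,7)
{Lo/x/H/Out} → row (6,3) (7,6) (7,7)
{Lo/x/H/In} → row (6,3) (5,2) (7,7)
{Lo/w/T/Out, Lo/w/T/In} → row (1,4) (4,5) (7,7)
{Lo/w/H/Out} → row (1,4) (7,6) (7,7)
{Lo/w/H/In} → row (1,4) (5,2) (7,7)
{Mid/x/T/Out, Mid/x/T/In, Mid/x/H/Out, Mid/x/H/In, Mid/w/T/Out, Mid/w/T/In, Mid/w/H/Out, Mid/w/H/In} → row (3,6) (3,6) (3,6)
{Hi/x/T/Out, Hi/x/T/In, Hi/x/H/Out, Hi/x/H/In, Hi/w/T/Out, Hi/w/T/In, Hi/w/H/Out, Hi/w/H/In} → row (4,1) (4,1) (4,1)
That's 8 distinct rows out of 24 strategies.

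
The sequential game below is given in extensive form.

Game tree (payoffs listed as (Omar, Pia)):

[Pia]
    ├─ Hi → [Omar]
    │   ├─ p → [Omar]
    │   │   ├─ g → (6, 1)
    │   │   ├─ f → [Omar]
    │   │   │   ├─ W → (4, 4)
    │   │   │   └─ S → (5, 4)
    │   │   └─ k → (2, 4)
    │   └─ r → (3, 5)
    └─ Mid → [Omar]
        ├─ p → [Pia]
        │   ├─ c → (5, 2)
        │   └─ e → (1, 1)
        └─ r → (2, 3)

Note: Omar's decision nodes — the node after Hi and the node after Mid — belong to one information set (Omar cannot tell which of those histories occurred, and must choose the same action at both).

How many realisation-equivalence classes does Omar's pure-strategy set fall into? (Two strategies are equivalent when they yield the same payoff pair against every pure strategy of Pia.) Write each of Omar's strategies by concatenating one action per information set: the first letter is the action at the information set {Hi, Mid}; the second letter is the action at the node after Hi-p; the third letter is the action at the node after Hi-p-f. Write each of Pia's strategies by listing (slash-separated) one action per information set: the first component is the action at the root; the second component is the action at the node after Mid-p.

5

Omar has 12 pure strategies: pgW, pgS, pfW, pfS, pkW, pkS, rgW, rgS, rfW, rfS, rkW, rkS. Columns: Hi/c, Hi/e, Mid/c, Mid/e.
{pgW, pgS} → row (6,1) (6,1) (5,2) (1,1)
{pfW} → row (4,4) (4,4) (5,2) (1,1)
{pfS} → row (5,4) (5,4) (5,2) (1,1)
{pkW, pkS} → row (2,4) (2,4) (5,2) (1,1)
{rgW, rgS, rfW, rfS, rkW, rkS} → row (3,5) (3,5) (2,3) (2,3)
That's 5 distinct rows out of 12 strategies.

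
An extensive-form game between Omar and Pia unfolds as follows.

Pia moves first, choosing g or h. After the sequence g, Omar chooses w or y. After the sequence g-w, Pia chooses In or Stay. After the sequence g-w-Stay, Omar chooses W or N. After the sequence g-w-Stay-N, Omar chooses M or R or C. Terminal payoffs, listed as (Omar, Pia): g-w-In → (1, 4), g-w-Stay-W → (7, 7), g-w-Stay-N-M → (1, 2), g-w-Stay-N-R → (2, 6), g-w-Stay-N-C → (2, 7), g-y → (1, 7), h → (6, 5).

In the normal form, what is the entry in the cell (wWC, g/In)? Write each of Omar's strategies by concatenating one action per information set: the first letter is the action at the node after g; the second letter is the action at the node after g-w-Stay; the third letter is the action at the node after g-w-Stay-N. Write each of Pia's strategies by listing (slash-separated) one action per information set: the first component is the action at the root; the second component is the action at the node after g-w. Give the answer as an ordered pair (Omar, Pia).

(1, 4)

Trace the play path from the root:
  Pia plays g
  Omar plays w at [g]
  Pia plays In at [g-w]
→ terminal payoff (1, 4).
(Omar's choice at the node after g-w-Stay is never reached on this path, so it doesn't affect the outcome.)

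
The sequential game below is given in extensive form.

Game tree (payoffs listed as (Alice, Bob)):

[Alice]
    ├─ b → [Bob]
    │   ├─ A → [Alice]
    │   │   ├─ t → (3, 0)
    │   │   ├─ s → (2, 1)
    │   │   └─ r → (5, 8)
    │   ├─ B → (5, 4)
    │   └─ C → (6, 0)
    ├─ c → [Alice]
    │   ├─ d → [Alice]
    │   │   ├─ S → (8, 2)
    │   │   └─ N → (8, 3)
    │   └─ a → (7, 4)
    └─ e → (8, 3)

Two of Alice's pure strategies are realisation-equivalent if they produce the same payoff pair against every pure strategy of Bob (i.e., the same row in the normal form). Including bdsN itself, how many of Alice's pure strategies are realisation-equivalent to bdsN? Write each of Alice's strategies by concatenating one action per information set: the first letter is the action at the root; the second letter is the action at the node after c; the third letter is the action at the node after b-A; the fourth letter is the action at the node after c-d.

Row for bdsN (columns A, B, C): (2,1) (5,4) (6,0).
Under bdsN, Alice's choice at the node after c and at the node after c-d can never be reached regardless of what Bob does, so varying those choices leaves every outcome unchanged.
Holding the reachable choices fixed and varying the unreachable ones freely already gives 2 × 2 = 4 equivalent strategies.
No other strategy reproduces this row, so those 4 are the full class: bdsS, bdsN, basS, basN.

4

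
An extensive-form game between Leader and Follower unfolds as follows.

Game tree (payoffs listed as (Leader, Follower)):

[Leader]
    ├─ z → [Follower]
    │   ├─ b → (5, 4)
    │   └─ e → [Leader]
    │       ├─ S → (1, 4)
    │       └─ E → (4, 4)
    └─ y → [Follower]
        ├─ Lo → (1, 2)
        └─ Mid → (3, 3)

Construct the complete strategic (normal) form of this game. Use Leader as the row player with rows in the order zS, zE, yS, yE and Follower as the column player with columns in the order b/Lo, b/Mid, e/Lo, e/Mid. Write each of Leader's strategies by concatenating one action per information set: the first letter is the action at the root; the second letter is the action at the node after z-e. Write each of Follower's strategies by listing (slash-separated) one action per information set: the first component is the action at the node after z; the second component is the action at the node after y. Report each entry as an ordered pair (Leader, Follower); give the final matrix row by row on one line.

         b/Lo    b/Mid     e/Lo    e/Mid
  zS    (5,4)    (5,4)    (1,4)    (1,4)
  zE    (5,4)    (5,4)    (4,4)    (4,4)
  yS    (1,2)    (3,3)    (1,2)    (3,3)
  yE    (1,2)    (3,3)    (1,2)    (3,3)

zS: (5,4) (5,4) (1,4) (1,4) | zE: (5,4) (5,4) (4,4) (4,4) | yS: (1,2) (3,3) (1,2) (3,3) | yE: (1,2) (3,3) (1,2) (3,3)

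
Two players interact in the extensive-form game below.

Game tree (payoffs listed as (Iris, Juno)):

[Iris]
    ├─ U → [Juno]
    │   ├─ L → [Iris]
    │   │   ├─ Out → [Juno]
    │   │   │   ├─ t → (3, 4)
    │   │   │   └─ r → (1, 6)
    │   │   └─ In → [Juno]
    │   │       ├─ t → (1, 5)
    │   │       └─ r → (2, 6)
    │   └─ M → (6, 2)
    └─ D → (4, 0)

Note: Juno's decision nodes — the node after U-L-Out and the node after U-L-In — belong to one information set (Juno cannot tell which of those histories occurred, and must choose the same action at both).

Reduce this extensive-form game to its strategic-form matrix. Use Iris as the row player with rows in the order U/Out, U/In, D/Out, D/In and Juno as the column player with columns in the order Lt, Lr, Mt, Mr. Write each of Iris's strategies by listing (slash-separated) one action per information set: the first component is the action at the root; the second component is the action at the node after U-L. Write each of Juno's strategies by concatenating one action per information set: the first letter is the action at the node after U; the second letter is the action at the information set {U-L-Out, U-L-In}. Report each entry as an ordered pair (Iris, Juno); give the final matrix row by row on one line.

            Lt       Lr       Mt       Mr
U/Out    (3,4)    (1,6)    (6,2)    (6,2)
 U/In    (1,5)    (2,6)    (6,2)    (6,2)
D/Out    (4,0)    (4,0)    (4,0)    (4,0)
 D/In    (4,0)    (4,0)    (4,0)    (4,0)

U/Out: (3,4) (1,6) (6,2) (6,2) | U/In: (1,5) (2,6) (6,2) (6,2) | D/Out: (4,0) (4,0) (4,0) (4,0) | D/In: (4,0) (4,0) (4,0) (4,0)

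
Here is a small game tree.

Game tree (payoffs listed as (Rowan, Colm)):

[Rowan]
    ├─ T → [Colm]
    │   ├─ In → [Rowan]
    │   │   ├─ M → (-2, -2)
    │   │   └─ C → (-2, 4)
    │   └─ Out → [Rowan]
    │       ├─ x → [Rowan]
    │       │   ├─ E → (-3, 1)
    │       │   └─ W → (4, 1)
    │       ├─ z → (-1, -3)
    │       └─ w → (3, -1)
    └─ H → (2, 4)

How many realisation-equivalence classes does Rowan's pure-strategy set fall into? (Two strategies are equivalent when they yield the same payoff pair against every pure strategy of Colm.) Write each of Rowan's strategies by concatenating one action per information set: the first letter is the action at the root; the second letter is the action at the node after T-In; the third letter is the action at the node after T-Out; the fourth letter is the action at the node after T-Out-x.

Rowan has 24 pure strategies: TMxE, TMxW, TMzE, TMzW, TMwE, TMwW, TCxE, TCxW, TCzE, TCzW, TCwE, TCwW, HMxE, HMxW, HMzE, HMzW, HMwE, HMwW, HCxE, HCxW, HCzE, HCzW, HCwE, HCwW. Columns: In, Out.
{TMxE} → row (-2,-2) (-3,1)
{TMxW} → row (-2,-2) (4,1)
{TMzE, TMzW} → row (-2,-2) (-1,-3)
{TMwE, TMwW} → row (-2,-2) (3,-1)
{TCxE} → row (-2,4) (-3,1)
{TCxW} → row (-2,4) (4,1)
{TCzE, TCzW} → row (-2,4) (-1,-3)
{TCwE, TCwW} → row (-2,4) (3,-1)
{HMxE, HMxW, HMzE, HMzW, HMwE, HMwW, HCxE, HCxW, HCzE, HCzW, HCwE, HCwW} → row (2,4) (2,4)
That's 9 distinct rows out of 24 strategies.

9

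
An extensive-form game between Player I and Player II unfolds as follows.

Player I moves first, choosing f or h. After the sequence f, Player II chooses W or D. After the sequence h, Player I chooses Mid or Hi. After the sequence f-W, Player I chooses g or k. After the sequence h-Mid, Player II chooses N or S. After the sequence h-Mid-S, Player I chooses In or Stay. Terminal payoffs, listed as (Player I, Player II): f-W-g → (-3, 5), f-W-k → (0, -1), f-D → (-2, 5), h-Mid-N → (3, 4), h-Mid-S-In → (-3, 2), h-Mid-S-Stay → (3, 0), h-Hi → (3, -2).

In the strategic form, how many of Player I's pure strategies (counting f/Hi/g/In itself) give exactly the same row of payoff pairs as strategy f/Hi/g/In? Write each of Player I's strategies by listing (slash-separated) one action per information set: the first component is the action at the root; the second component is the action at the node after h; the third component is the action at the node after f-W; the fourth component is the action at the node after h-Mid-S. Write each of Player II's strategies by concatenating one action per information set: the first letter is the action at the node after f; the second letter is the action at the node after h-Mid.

4

Row for f/Hi/g/In (columns WN, WS, DN, DS): (-3,5) (-3,5) (-2,5) (-2,5).
Under f/Hi/g/In, Player I's choice at the node after h and at the node after h-Mid-S can never be reached regardless of what Player II does, so varying those choices leaves every outcome unchanged.
Holding the reachable choices fixed and varying the unreachable ones freely already gives 2 × 2 = 4 equivalent strategies.
No other strategy reproduces this row, so those 4 are the full class: f/Mid/g/In, f/Mid/g/Stay, f/Hi/g/In, f/Hi/g/Stay.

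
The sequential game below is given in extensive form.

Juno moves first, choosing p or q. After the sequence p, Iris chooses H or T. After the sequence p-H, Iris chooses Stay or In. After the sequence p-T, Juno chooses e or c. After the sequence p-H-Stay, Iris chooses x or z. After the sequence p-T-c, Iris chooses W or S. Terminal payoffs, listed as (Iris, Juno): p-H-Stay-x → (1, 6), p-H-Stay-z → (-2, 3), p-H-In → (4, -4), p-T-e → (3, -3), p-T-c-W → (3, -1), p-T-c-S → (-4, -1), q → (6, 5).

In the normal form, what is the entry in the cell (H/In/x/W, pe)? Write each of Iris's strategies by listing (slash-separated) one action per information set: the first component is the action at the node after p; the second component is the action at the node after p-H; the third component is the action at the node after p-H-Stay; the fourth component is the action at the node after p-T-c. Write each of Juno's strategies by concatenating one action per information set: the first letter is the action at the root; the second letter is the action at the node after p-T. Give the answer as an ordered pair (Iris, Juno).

(4, -4)

Trace the play path from the root:
  Juno plays p
  Iris plays H at [p]
  Iris plays In at [p-H]
→ terminal payoff (4, -4).
(Iris's choice at the node after p-H-Stay is never reached on this path, so it doesn't affect the outcome.)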